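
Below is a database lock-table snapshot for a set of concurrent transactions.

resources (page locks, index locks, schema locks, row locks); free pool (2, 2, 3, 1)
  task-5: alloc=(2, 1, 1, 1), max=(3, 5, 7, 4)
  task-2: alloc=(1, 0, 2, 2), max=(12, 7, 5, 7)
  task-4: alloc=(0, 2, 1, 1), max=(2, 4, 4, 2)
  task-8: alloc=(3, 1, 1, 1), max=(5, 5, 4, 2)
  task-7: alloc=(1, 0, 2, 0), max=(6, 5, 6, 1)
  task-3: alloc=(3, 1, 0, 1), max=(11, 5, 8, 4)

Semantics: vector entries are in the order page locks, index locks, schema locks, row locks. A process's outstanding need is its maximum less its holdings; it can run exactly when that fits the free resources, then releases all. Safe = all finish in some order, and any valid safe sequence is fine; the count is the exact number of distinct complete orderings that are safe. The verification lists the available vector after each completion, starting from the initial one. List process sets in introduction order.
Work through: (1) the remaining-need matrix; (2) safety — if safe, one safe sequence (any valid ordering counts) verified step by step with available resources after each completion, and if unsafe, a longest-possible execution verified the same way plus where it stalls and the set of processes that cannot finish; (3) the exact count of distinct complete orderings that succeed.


(1) Need matrix, components ordered page locks, index locks, schema locks, row locks:
  task-5: (1, 4, 6, 3)
  task-2: (11, 7, 3, 5)
  task-4: (2, 2, 3, 1)
  task-8: (2, 4, 3, 1)
  task-7: (5, 5, 4, 1)
  task-3: (8, 4, 8, 3)
(2) SAFE — a valid safe sequence is task-4, task-8, task-7, task-5, task-3, task-2.
Key observation: reading the order forward, task-4 is the first process whose need (2, 2, 3, 1) meets the free pool (2, 2, 3, 1) exactly on a resource it requests.
Walking it through:
  pool = (2, 2, 3, 1)
  task-4: need (2, 2, 3, 1) fits (2, 2, 3, 1); releases (0, 2, 1, 1), pool now (2, 4, 4, 2)
  task-8: need (2, 4, 3, 1) fits (2, 4, 4, 2); releases (3, 1, 1, 1), pool now (5, 5, 5, 3)
  task-7: need (5, 5, 4, 1) fits (5, 5, 5, 3); releases (1, 0, 2, 0), pool now (6, 5, 7, 3)
  task-5: need (1, 4, 6, 3) fits (6, 5, 7, 3); releases (2, 1, 1, 1), pool now (8, 6, 8, 4)
  task-3: need (8, 4, 8, 3) fits (8, 6, 8, 4); releases (3, 1, 0, 1), pool now (11, 7, 8, 5)
  task-2: need (11, 7, 3, 5) fits (11, 7, 8, 5); releases (1, 0, 2, 2), pool now (12, 7, 10, 7)
(3) The exact count: 1 of the possible complete orderings is a safe sequence.


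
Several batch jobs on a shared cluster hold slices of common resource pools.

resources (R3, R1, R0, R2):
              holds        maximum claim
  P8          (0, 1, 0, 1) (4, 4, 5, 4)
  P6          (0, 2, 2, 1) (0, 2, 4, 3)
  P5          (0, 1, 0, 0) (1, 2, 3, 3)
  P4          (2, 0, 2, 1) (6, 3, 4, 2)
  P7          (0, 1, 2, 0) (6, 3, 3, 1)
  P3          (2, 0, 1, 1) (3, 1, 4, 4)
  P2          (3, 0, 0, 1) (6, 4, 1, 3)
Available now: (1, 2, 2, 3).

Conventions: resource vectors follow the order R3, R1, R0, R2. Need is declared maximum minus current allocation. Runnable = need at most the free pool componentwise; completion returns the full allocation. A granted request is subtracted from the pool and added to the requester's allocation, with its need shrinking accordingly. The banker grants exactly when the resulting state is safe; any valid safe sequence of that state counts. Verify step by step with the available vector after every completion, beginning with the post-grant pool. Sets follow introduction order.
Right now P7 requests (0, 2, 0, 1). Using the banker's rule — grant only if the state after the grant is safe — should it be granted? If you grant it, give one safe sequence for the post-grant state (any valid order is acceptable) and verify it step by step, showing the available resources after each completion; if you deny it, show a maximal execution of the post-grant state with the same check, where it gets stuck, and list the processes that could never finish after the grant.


DENY. Granting would leave the state unsafe.
Key observation: after P6, P3, P5 the pool peaks at (3, 3, 5, 4), and each blocked process is short somewhere: P8 on R3; P4 on R3; P7 on R3; P2 on R1.
After a pretend grant, a maximal execution: P6, P3, P5 — then nothing else fits. Walking it through:
  pool = (1, 0, 2, 2)
  run P6 (needs (0, 0, 2, 2), free (1, 0, 2, 2)); after release of (0, 2, 2, 1) the pool is (1, 2, 4, 3)
  run P3 (needs (1, 1, 3, 3), free (1, 2, 4, 3)); after release of (2, 0, 1, 1) the pool is (3, 2, 5, 4)
  run P5 (needs (1, 1, 3, 3), free (3, 2, 5, 4)); after release of (0, 1, 0, 0) the pool is (3, 3, 5, 4)
  P8 still needs (4, 3, 5, 3) but only (3, 3, 5, 4) is free — short on R3
  P4 still needs (4, 3, 2, 1) but only (3, 3, 5, 4) is free — short on R3
  P7 still needs (6, 0, 1, 0) but only (3, 3, 5, 4) is free — short on R3
  P2 still needs (3, 4, 1, 2) but only (3, 3, 5, 4) is free — short on R1
Post-grant, the permanently blocked set is P8, P4, P7 and P2.


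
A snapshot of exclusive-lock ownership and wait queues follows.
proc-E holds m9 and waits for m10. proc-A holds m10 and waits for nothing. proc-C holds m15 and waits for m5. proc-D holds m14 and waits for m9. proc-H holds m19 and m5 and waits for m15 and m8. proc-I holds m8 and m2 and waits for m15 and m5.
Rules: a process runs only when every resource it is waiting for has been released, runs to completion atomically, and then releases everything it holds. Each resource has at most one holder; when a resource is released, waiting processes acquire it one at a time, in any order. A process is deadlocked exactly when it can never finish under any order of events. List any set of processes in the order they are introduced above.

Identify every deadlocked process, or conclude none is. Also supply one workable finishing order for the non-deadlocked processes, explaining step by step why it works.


Deadlocked set: proc-C, proc-H and proc-I.
Key observation: the wait chain closes on itself along proc-C -> proc-H -> proc-C; proc-I is caught in further circular waits.
A valid finishing order for the others: proc-A, proc-E, proc-D.
Step-by-step check:
  run proc-A (it waits on nothing); releases m10
  run proc-E (all its waits — m10 — are resolved); releases m9
  run proc-D (all its waits — m9 — are resolved); releases m14


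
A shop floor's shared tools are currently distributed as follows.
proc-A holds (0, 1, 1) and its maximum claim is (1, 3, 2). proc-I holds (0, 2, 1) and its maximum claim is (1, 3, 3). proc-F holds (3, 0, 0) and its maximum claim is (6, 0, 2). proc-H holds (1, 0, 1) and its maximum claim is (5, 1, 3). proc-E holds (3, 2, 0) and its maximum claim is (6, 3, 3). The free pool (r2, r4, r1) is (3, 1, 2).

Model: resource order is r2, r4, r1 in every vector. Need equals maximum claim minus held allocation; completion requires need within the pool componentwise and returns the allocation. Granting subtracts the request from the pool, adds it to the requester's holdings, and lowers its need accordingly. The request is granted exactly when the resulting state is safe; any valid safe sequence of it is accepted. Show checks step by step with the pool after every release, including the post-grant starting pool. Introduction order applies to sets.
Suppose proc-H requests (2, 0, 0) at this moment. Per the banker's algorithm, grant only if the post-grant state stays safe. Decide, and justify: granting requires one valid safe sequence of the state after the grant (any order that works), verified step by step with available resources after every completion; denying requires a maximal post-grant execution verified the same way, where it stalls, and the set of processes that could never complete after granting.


DENY. Granting would leave the state unsafe.
Key observation: r2 is the bottleneck — with proc-I, proc-A done the pool holds (1, 4, 4), short of every remaining need.
On the post-grant state, proc-I, proc-A is a maximal run — nothing extends it. Walking it through:
  pool = (1, 1, 2)
  proc-I needs (1, 1, 2) <= (1, 1, 2) -> finishes; pool += (0, 2, 1) = (1, 3, 3)
  proc-A needs (1, 2, 1) <= (1, 3, 3) -> finishes; pool += (0, 1, 1) = (1, 4, 4)
  proc-F cannot run: need (3, 0, 2) vs free (1, 4, 4) (insufficient r2)
  proc-H cannot run: need (2, 1, 2) vs free (1, 4, 4) (insufficient r2)
  proc-E cannot run: need (3, 1, 3) vs free (1, 4, 4) (insufficient r2)
Post-grant, the permanently blocked set is proc-F, proc-H and proc-E.


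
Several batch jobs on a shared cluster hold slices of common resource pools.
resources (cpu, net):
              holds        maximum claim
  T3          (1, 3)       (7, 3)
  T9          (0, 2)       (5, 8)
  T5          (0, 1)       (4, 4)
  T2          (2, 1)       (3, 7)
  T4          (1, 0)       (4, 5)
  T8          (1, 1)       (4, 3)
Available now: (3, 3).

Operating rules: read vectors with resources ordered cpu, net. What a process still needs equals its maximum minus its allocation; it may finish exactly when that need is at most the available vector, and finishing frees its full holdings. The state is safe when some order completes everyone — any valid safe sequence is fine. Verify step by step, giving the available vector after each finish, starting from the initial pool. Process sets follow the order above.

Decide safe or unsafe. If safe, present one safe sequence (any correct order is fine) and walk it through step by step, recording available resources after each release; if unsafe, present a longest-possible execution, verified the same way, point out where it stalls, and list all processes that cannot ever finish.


UNSAFE — no complete ordering exists.
Key observation: after T8, T5, T4 the pool peaks at (5, 5), and each blocked process is short somewhere: T3 on cpu; T9 on net; T2 on net.
The run T8, T5, T4 cannot be extended any further. Check, step by step:
  pool = (3, 3)
  T8 needs (3, 2) <= (3, 3) -> finishes; pool += (1, 1) = (4, 4)
  T5 needs (4, 3) <= (4, 4) -> finishes; pool += (0, 1) = (4, 5)
  T4 needs (3, 5) <= (4, 5) -> finishes; pool += (1, 0) = (5, 5)
  blocked: T3 wants (6, 0), pool (5, 5) — not enough cpu
  blocked: T9 wants (5, 6), pool (5, 5) — not enough net
  blocked: T2 wants (1, 6), pool (5, 5) — not enough net
Processes that can never finish: T3, T9 and T2.


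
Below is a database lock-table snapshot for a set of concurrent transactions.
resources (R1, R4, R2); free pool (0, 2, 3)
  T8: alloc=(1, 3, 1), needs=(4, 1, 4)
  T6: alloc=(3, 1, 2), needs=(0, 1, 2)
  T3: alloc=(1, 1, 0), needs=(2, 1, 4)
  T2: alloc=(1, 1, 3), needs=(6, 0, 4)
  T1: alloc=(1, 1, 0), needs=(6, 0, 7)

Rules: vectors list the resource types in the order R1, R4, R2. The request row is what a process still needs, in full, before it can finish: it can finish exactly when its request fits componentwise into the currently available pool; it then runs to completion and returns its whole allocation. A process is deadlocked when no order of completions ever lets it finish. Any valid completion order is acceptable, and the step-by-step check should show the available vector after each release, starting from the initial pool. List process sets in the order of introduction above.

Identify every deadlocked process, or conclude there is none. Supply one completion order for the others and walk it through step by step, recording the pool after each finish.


Deadlocked: T2 and T1.
Key observation: T6, T3, T8 can finish, but then (5, 7, 6) is all there is, and the blocked group's R1 demands exceed it.
A valid finishing order for the others: T6, T3, T8. Verifying each step:
  pool = (0, 2, 3)
  T6 needs (0, 1, 2) <= (0, 2, 3) -> finishes; pool += (3, 1, 2) = (3, 3, 5)
  T3 needs (2, 1, 4) <= (3, 3, 5) -> finishes; pool += (1, 1, 0) = (4, 4, 5)
  T8 needs (4, 1, 4) <= (4, 4, 5) -> finishes; pool += (1, 3, 1) = (5, 7, 6)
The stuck group stays short no matter what:
  T2 cannot run: need (6, 0, 4) vs free (5, 7, 6) (insufficient R1)
  T1 cannot run: need (6, 0, 7) vs free (5, 7, 6) (insufficient R1 and R2)


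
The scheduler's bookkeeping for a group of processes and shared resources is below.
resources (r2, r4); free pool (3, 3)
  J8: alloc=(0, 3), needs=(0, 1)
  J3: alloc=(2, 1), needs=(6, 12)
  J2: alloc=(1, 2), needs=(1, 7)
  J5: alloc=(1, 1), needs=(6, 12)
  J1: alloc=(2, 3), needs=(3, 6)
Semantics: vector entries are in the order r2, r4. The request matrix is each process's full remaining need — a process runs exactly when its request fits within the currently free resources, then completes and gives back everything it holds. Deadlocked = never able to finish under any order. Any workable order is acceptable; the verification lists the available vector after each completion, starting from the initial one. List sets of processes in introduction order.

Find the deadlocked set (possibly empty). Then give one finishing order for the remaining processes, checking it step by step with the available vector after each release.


Deadlocked: J3 and J5.
Key observation: the wall is r4: completing J8, J1, J2 brings the pool only to (6, 11), and all the rest need more.
The rest can finish in the order J8, J1, J2. Walking it through:
  pool = (3, 3)
  J8 needs (0, 1) <= (3, 3) -> finishes; pool += (0, 3) = (3, 6)
  J1 needs (3, 6) <= (3, 6) -> finishes; pool += (2, 3) = (5, 9)
  J2 needs (1, 7) <= (5, 9) -> finishes; pool += (1, 2) = (6, 11)
The stuck group stays short no matter what:
  J3 cannot run: need (6, 12) vs free (6, 11) (insufficient r4)
  J5 cannot run: need (6, 12) vs free (6, 11) (insufficient r4)


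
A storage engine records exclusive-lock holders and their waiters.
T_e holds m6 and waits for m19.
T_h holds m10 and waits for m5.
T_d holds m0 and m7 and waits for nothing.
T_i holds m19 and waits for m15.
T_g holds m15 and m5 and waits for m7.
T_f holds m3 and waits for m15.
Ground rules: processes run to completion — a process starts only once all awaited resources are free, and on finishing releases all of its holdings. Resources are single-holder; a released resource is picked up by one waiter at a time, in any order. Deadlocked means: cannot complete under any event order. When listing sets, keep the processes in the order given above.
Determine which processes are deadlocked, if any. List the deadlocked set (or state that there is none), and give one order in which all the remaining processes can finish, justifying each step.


Nothing here is deadlocked.
Key observation: the wait relation is loop-free; peeling off processes with no waits unwinds the whole state.
The rest can finish in the order T_d, T_g, T_f, T_i, T_e, T_h.
Walking it through:
  run T_d (it waits on nothing); releases m0 and m7
  T_g: everything it awaited (m7) is free; runs, freeing m15 and m5
  T_f: everything it awaited (m15) is free; runs, freeing m3
  T_i: everything it awaited (m15) is free; runs, freeing m19
  T_e: everything it awaited (m19) is free; runs, freeing m6
  T_h: everything it awaited (m5) is free; runs, freeing m10


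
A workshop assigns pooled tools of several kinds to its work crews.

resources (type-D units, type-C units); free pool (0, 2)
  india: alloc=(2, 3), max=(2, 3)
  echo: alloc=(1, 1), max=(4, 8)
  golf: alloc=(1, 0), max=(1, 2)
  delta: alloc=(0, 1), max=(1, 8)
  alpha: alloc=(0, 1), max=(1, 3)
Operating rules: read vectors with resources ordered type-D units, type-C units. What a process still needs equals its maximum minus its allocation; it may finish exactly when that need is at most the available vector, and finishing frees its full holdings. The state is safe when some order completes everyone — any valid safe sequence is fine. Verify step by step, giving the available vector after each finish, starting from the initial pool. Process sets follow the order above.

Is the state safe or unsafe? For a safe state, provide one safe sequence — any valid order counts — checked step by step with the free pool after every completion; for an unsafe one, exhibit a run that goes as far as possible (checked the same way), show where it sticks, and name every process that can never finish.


UNSAFE.
Key observation: the wall is type-C units: completing india, golf, alpha brings the pool only to (3, 6), and all the rest need more.
Going as far as possible: india, golf, alpha; after that, nothing fits. Walking it through:
  pool = (0, 2)
  run india (needs (0, 0), free (0, 2)); after release of (2, 3) the pool is (2, 5)
  run golf (needs (0, 2), free (2, 5)); after release of (1, 0) the pool is (3, 5)
  run alpha (needs (1, 2), free (3, 5)); after release of (0, 1) the pool is (3, 6)
  echo cannot run: need (3, 7) vs free (3, 6) (insufficient type-C units)
  delta cannot run: need (1, 7) vs free (3, 6) (insufficient type-C units)
Never able to finish: echo and delta.


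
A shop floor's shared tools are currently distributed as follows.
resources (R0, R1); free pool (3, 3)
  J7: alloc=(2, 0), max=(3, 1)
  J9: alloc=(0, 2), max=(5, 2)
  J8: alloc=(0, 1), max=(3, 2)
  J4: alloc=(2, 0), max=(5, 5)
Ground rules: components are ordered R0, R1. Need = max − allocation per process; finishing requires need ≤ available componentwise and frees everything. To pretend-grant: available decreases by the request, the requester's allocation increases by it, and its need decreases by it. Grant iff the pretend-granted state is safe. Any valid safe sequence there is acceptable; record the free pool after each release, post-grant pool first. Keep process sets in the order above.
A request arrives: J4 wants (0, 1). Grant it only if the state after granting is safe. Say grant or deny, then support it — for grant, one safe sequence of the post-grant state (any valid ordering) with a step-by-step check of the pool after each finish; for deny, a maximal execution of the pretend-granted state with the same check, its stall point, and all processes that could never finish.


GRANT: granting preserves safety; a valid post-grant sequence is J8, J7, J9, J4.
Key observation: (3, 2) free after granting still covers J8 first, and each release covers the next.
Verifying the post-grant state step by step:
  pool = (3, 2)
  J8 needs (3, 1) <= (3, 2) -> finishes; pool += (0, 1) = (3, 3)
  J7 needs (1, 1) <= (3, 3) -> finishes; pool += (2, 0) = (5, 3)
  J9 needs (5, 0) <= (5, 3) -> finishes; pool += (0, 2) = (5, 5)
  J4 needs (3, 4) <= (5, 5) -> finishes; pool += (2, 1) = (7, 6)


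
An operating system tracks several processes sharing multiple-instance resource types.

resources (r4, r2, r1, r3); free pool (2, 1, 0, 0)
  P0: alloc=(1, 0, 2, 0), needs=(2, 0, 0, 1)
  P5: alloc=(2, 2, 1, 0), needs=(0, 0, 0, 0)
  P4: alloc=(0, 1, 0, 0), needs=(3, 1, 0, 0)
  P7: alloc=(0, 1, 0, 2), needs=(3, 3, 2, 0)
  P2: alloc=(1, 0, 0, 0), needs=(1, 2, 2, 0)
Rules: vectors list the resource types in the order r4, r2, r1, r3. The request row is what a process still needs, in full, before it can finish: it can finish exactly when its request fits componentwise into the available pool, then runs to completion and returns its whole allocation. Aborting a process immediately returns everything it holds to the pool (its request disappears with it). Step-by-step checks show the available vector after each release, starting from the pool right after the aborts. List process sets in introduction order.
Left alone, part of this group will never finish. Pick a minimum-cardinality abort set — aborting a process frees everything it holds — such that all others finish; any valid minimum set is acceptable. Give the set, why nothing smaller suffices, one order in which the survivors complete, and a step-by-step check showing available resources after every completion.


The answer: abort P0.
Key observation: before aborting P0, P2 was permanently blocked — no order could ever run it; afterwards it completes at step 3.
No smaller set exists: with zero aborts the deadlock remains.
One survivor order: P4, P5, P2, P7. Check, step by step (post-abort pool first):
  pool = (3, 1, 2, 0)
  P4: need (3, 1, 0, 0) fits (3, 1, 2, 0); releases (0, 1, 0, 0), pool now (3, 2, 2, 0)
  P5: need (0, 0, 0, 0) fits (3, 2, 2, 0); releases (2, 2, 1, 0), pool now (5, 4, 3, 0)
  P2: need (1, 2, 2, 0) fits (5, 4, 3, 0); releases (1, 0, 0, 0), pool now (6, 4, 3, 0)
  P7: need (3, 3, 2, 0) fits (6, 4, 3, 0); releases (0, 1, 0, 2), pool now (6, 5, 3, 2)


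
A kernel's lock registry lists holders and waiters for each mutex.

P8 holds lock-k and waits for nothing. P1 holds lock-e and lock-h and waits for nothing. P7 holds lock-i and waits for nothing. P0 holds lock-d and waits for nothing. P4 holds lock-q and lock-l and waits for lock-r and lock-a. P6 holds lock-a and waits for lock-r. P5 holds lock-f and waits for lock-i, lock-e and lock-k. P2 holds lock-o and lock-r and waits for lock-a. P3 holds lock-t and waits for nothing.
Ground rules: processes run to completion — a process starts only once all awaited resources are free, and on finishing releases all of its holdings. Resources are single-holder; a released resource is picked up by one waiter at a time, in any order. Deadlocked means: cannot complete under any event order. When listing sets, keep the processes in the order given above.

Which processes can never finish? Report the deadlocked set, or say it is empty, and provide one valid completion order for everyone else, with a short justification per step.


Deadlocked: P4, P6 and P2.
Key observation: the wait chain closes on itself along P6 -> P2 -> P6; P4 waits into the deadlock from upstream.
One completion order for the rest: P3, P8, P0, P7, P1, P5.
Walking it through:
  P3 waits on nothing -> runs at once and releases lock-t
  P8 waits on nothing -> runs at once and releases lock-k
  P0 waits on nothing -> runs at once and releases lock-d
  P7 waits on nothing -> runs at once and releases lock-i
  P1 waits on nothing -> runs at once and releases lock-e and lock-h
  P5: everything it awaited (lock-i, lock-e and lock-k) is free; runs, freeing lock-f


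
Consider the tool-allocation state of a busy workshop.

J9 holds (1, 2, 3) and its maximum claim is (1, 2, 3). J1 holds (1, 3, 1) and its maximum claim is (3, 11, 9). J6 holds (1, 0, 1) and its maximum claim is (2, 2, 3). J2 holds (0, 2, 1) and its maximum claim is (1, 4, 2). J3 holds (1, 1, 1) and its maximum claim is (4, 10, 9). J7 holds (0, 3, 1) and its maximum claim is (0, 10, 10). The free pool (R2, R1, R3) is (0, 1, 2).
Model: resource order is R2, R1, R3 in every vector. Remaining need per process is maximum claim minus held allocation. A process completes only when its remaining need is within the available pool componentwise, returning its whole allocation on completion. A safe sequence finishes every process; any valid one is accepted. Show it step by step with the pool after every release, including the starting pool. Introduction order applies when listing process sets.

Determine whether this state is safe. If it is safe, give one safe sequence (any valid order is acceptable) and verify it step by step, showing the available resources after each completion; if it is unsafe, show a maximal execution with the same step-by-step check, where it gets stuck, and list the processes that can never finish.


The state is UNSAFE.
Key observation: even finishing J9, J2, J6 leaves just (2, 5, 7) free — too little R1 for any of the remaining processes.
A maximal execution: J9, J2, J6 — then nothing else fits. Verifying each step:
  pool = (0, 1, 2)
  run J9 (needs (0, 0, 0), free (0, 1, 2)); after release of (1, 2, 3) the pool is (1, 3, 5)
  run J2 (needs (1, 2, 1), free (1, 3, 5)); after release of (0, 2, 1) the pool is (1, 5, 6)
  run J6 (needs (1, 2, 2), free (1, 5, 6)); after release of (1, 0, 1) the pool is (2, 5, 7)
  J1 cannot run: need (2, 8, 8) vs free (2, 5, 7) (insufficient R1 and R3)
  J3 cannot run: need (3, 9, 8) vs free (2, 5, 7) (insufficient R2, R1 and R3)
  J7 cannot run: need (0, 7, 9) vs free (2, 5, 7) (insufficient R1 and R3)
Processes that can never finish: J1, J3 and J7.


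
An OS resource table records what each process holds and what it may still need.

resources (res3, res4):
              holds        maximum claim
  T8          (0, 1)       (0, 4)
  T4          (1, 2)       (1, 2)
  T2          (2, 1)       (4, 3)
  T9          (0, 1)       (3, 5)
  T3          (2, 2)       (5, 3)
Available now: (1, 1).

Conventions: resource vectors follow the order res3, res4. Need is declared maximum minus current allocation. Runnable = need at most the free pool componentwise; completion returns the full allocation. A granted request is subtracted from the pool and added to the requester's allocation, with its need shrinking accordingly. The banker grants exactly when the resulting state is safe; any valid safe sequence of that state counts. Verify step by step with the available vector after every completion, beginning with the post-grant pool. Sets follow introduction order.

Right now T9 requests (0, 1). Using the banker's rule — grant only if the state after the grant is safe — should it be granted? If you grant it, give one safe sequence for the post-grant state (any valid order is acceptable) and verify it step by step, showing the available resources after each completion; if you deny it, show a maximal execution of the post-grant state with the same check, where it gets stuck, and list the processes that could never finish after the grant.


GRANT: granting preserves safety; a valid post-grant sequence is T4, T2, T9, T8, T3.
Key observation: (1, 0) free after granting still covers T4 first, and each release covers the next.
Verifying the post-grant state step by step:
  pool = (1, 0)
  T4 needs (0, 0) <= (1, 0) -> finishes; pool += (1, 2) = (2, 2)
  T2 needs (2, 2) <= (2, 2) -> finishes; pool += (2, 1) = (4, 3)
  T9 needs (3, 3) <= (4, 3) -> finishes; pool += (0, 2) = (4, 5)
  T8 needs (0, 3) <= (4, 5) -> finishes; pool += (0, 1) = (4, 6)
  T3 needs (3, 1) <= (4, 6) -> finishes; pool += (2, 2) = (6, 8)


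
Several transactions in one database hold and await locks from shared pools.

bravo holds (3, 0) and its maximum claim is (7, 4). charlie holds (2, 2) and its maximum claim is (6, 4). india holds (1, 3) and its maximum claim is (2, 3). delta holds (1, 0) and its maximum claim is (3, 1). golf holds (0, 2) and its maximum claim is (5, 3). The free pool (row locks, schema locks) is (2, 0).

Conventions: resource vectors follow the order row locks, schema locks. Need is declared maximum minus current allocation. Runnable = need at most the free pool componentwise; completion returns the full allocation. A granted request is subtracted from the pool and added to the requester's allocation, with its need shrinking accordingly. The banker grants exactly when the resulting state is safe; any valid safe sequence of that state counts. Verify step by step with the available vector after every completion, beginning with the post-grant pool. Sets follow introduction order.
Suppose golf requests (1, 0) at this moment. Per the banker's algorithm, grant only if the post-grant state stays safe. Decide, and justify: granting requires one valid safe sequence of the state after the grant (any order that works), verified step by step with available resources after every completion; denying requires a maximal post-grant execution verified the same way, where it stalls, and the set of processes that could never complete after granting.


DENY — the pretend-granted state is unsafe.
Key observation: india, delta can finish, but then (3, 3) is all there is, and the blocked group's row locks demands exceed it.
Pretend the grant happened; the run india, delta goes as far as possible. Walking it through:
  pool = (1, 0)
  india needs (1, 0) <= (1, 0) -> finishes; pool += (1, 3) = (2, 3)
  delta needs (2, 1) <= (2, 3) -> finishes; pool += (1, 0) = (3, 3)
  bravo cannot run: need (4, 4) vs free (3, 3) (insufficient row locks and schema locks)
  charlie cannot run: need (4, 2) vs free (3, 3) (insufficient row locks)
  golf cannot run: need (4, 1) vs free (3, 3) (insufficient row locks)
Had the request been granted, bravo, charlie and golf could never finish.


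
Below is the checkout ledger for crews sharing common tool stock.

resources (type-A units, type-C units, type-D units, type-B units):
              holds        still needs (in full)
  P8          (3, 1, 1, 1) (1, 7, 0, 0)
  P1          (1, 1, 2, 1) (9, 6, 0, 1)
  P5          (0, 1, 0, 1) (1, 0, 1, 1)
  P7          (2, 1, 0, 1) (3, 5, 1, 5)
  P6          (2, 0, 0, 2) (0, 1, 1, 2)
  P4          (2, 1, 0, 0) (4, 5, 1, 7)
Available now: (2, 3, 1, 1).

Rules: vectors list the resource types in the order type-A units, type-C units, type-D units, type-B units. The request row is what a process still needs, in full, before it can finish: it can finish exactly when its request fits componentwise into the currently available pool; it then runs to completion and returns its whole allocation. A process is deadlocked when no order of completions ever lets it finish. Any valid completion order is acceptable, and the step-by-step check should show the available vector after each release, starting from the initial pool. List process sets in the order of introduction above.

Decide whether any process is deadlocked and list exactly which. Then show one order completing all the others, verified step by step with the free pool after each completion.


Deadlocked: P8, P1, P7 and P4.
Key observation: the wall is type-C units: completing P5, P6 brings the pool only to (4, 4, 1, 4), and all the rest need more.
The rest can finish in the order P5, P6. Check, step by step:
  pool = (2, 3, 1, 1)
  P5: need (1, 0, 1, 1) fits (2, 3, 1, 1); releases (0, 1, 0, 1), pool now (2, 4, 1, 2)
  P6: need (0, 1, 1, 2) fits (2, 4, 1, 2); releases (2, 0, 0, 2), pool now (4, 4, 1, 4)
The stuck group stays short no matter what:
  P8 cannot run: need (1, 7, 0, 0) vs free (4, 4, 1, 4) (insufficient type-C units)
  P1 cannot run: need (9, 6, 0, 1) vs free (4, 4, 1, 4) (insufficient type-A units and type-C units)
  P7 cannot run: need (3, 5, 1, 5) vs free (4, 4, 1, 4) (insufficient type-C units and type-B units)
  P4 cannot run: need (4, 5, 1, 7) vs free (4, 4, 1, 4) (insufficient type-C units and type-B units)


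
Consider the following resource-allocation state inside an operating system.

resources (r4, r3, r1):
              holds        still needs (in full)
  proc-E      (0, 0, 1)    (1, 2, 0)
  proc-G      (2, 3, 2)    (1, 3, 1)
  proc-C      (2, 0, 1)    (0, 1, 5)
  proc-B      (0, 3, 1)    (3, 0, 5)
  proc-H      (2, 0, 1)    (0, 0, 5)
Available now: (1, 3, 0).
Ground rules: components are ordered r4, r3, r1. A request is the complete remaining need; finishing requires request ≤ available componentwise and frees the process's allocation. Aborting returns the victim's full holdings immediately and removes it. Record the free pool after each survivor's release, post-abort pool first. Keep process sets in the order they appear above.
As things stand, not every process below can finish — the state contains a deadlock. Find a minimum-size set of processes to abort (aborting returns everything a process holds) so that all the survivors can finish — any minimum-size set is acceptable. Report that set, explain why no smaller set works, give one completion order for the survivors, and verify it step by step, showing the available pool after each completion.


Abort proc-C and proc-B.
Key observation: the deadlocked proc-H becomes finishable only because proc-C and proc-B released (2, 3, 2); it completes at step 3 below.
No one abort is enough; case by case: proc-E alone leaves proc-C blocked (short on r1); proc-G alone leaves proc-C blocked (short on r1); proc-C alone leaves proc-B blocked (short on r1); proc-B alone leaves proc-C blocked (short on r1); proc-H alone leaves proc-C blocked (short on r1).
Survivors finish in the order: proc-E, proc-G, proc-H. Check, step by step (pool after the aborts first):
  pool = (3, 6, 2)
  run proc-E (needs (1, 2, 0), free (3, 6, 2)); after release of (0, 0, 1) the pool is (3, 6, 3)
  run proc-G (needs (1, 3, 1), free (3, 6, 3)); after release of (2, 3, 2) the pool is (5, 9, 5)
  run proc-H (needs (0, 0, 5), free (5, 9, 5)); after release of (2, 0, 1) the pool is (7, 9, 6)


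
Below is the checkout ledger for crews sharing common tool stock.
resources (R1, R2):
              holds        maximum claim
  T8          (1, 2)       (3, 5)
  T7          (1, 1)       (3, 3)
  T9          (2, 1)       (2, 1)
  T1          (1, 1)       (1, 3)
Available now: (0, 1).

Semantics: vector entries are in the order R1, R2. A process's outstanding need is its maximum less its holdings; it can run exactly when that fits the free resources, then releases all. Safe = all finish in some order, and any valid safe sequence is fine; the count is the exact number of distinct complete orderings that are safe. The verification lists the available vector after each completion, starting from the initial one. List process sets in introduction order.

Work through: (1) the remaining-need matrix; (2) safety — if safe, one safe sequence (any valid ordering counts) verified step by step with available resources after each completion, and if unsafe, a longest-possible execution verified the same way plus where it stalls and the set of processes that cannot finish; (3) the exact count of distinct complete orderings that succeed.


(1) Outstanding need per process (order R1, R2):
  T8: (2, 3)
  T7: (2, 2)
  T9: (0, 0)
  T1: (0, 2)
(2) SAFE. One safe sequence: T9, T7, T8, T1.
Key observation: the first exact fit in this order is T7 — it needs (2, 2) with (2, 2) free, meeting a requested resource to the last unit.
Step-by-step check:
  pool = (0, 1)
  run T9 (needs (0, 0), free (0, 1)); after release of (2, 1) the pool is (2, 2)
  run T7 (needs (2, 2), free (2, 2)); after release of (1, 1) the pool is (3, 3)
  run T8 (needs (2, 3), free (3, 3)); after release of (1, 2) the pool is (4, 5)
  run T1 (needs (0, 2), free (4, 5)); after release of (1, 1) the pool is (5, 6)
(3) Precisely 4 of the possible complete orderings are safe sequences.


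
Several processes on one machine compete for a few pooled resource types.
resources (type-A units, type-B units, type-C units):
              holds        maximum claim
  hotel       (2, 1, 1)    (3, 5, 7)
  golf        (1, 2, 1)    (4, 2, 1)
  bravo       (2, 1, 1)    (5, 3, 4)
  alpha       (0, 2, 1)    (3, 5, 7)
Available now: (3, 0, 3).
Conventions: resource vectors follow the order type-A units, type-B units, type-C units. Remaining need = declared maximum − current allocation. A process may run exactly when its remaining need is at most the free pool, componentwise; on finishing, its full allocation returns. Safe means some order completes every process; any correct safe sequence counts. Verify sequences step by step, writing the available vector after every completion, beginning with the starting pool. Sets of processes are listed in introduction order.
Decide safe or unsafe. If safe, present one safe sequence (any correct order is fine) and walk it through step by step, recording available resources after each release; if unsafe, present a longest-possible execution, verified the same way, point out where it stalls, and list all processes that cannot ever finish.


UNSAFE.
Key observation: type-C units is the bottleneck — with golf, bravo done the pool holds (6, 3, 5), short of every remaining need.
A maximal execution: golf, bravo — then nothing else fits. Check, step by step:
  pool = (3, 0, 3)
  run golf (needs (3, 0, 0), free (3, 0, 3)); after release of (1, 2, 1) the pool is (4, 2, 4)
  run bravo (needs (3, 2, 3), free (4, 2, 4)); after release of (2, 1, 1) the pool is (6, 3, 5)
  hotel still needs (1, 4, 6) but only (6, 3, 5) is free — short on type-B units and type-C units
  alpha still needs (3, 3, 6) but only (6, 3, 5) is free — short on type-C units
Never able to finish: hotel and alpha.


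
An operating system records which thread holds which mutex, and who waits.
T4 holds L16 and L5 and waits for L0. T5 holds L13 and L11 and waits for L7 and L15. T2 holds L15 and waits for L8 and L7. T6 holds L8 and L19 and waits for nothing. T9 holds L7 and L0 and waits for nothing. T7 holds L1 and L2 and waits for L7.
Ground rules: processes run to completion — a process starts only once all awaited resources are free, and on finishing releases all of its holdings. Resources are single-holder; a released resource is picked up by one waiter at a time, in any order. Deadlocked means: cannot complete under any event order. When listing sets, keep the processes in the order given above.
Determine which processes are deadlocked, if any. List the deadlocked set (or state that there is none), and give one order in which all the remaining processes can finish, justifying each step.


The deadlocked set is empty.
Key observation: the wait graph is acyclic; completion cascades from the unblocked processes through everyone else.
The rest can finish in the order T6, T9, T2, T5, T4, T7.
Step-by-step check:
  run T6 (it waits on nothing); releases L8 and L19
  run T9 (it waits on nothing); releases L7 and L0
  T2 waits on L8 and L7 — all released -> runs and releases L15
  T5 waits on L7 and L15 — all released -> runs and releases L13 and L11
  T4 waits on L0 — all released -> runs and releases L16 and L5
  T7 waits on L7 — all released -> runs and releases L1 and L2


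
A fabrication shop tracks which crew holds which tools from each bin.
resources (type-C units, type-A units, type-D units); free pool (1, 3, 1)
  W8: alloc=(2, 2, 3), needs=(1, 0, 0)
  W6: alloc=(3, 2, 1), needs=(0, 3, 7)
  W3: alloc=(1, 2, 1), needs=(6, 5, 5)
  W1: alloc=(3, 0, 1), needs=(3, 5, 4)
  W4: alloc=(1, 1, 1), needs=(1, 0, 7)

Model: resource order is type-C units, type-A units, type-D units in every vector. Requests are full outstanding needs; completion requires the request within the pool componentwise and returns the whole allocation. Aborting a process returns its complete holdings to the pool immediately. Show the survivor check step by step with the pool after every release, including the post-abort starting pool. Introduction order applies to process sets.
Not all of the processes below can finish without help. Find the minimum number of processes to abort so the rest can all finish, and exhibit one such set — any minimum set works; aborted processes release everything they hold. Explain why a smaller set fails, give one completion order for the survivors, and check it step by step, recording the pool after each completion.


The answer: abort W4.
Key observation: W6 could never have finished before the abort; with (1, 1, 1) returned by W4, it fits at step 4.
Minimality: the empty abort set fails — the state is deadlocked as it stands.
One survivor order: W8, W1, W3, W6. Walking it through (post-abort pool first):
  pool = (2, 4, 2)
  W8: need (1, 0, 0) fits (2, 4, 2); releases (2, 2, 3), pool now (4, 6, 5)
  W1: need (3, 5, 4) fits (4, 6, 5); releases (3, 0, 1), pool now (7, 6, 6)
  W3: need (6, 5, 5) fits (7, 6, 6); releases (1, 2, 1), pool now (8, 8, 7)
  W6: need (0, 3, 7) fits (8, 8, 7); releases (3, 2, 1), pool now (11, 10, 8)


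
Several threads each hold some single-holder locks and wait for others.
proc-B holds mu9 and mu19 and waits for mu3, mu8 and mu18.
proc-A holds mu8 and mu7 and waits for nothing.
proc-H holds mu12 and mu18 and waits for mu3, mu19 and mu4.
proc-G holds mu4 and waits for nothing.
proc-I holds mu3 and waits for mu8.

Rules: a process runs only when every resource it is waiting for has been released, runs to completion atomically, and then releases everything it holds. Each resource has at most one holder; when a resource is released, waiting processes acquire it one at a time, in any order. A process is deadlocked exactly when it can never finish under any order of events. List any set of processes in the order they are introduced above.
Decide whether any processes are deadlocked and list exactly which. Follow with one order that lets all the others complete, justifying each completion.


Deadlocked: proc-B and proc-H.
Key observation: the knot is the closed ring of waits proc-B -> proc-H -> proc-B; no other process is dragged down with it.
One completion order for the rest: proc-A, proc-I, proc-G.
Walking it through:
  run proc-A (it waits on nothing); releases mu8 and mu7
  proc-I waits on mu8 — all released -> runs and releases mu3
  run proc-G (it waits on nothing); releases mu4
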